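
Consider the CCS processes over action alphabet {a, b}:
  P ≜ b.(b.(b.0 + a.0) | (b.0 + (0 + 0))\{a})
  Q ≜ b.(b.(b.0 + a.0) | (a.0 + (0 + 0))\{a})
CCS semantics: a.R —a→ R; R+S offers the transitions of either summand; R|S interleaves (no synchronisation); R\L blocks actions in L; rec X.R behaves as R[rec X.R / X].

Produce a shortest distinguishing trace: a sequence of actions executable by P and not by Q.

bbab

P's transition system — 7 states:
  p0 = b.(b.(b.0 + a.0) | (b.0 + (0 + 0))\{a}) has moves -b-> p1
  p1 = b.(b.0 + a.0) | (b.0 + (0 + 0))\{a} has moves -b-> p2, -b-> p3
  p2 = (b.0 + a.0) | (b.0 + (0 + 0))\{a} has moves -a-> p4, -b-> p4, -b-> p5
  p3 = b.(b.0 + a.0) | 0\{a} has moves -b-> p5
  p4 = 0 | (b.0 + (0 + 0))\{a} has moves -b-> p6
  p5 = (b.0 + a.0) | 0\{a} has moves -a-> p6, -b-> p6
  p6 = 0 | 0\{a} has moves deadlocked
Q's transition system — 4 states:
  q0 = b.(b.(b.0 + a.0) | (a.0 + (0 + 0))\{a}) has moves -b-> q1
  q1 = b.(b.0 + a.0) | (a.0 + (0 + 0))\{a} has moves -b-> q2
  q2 = (b.0 + a.0) | (a.0 + (0 + 0))\{a} has moves -a-> q3, -b-> q3
  q3 = 0 | (a.0 + (0 + 0))\{a} has moves deadlocked
Trace ⟨bbab⟩ through P, begin at {p0}:
  step 1 (b): {p1}
  step 2 (b): {p2, p3}
  step 3 (a): {p4}
  step 4 (b): {p6}
  — P admits the full trace.
Trace ⟨bbab⟩ through Q, begin at {q0}:
  step 1 (b): {q1}
  step 2 (b): {q2}
  step 3 (a): {q3}
  step 4 (b): no successor for Q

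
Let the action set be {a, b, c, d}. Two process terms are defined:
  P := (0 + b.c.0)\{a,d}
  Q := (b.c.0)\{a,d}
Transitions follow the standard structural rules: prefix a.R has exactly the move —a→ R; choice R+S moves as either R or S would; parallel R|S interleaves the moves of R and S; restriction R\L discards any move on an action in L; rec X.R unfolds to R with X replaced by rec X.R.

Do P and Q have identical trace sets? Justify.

Reachable graph of P (3 states):
  m0 = (0 + b.c.0)\{a,d} ⊢ =b=> m1
  m1 = (c.0)\{a,d} ⊢ =c=> m2
  m2 = 0\{a,d} ⊢ deadlocked
Reachable graph of Q (3 states):
  n0 = (b.c.0)\{a,d} ⊢ =b=> n1
  n1 = (c.0)\{a,d} ⊢ =c=> n2
  n2 = 0\{a,d} ⊢ deadlocked
Partition-refinement fixed point:
  B0 = {m0, n0}
  B1 = {m1, n1}
  B2 = {m2, n2}
m0 ∈ B0, n0 ∈ B0 → same block
Bisimilar ⇒ trace-equivalent.

traces(P) = traces(Q)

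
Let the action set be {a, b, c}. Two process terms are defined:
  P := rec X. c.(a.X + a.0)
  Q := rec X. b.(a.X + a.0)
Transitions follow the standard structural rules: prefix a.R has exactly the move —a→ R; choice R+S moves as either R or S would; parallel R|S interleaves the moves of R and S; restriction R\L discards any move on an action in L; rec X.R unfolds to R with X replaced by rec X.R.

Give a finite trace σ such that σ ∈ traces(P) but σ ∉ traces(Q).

P's transition system — 3 states:
  u0 = rec X. c.(a.X + a.0) :: —c→ u1
  u1 = a.(rec X. c.(a.X + a.0)) + a.0 :: —a→ u0, —a→ u2
  u2 = 0 :: ∅
Q's transition system — 3 states:
  v0 = rec X. b.(a.X + a.0) :: —b→ v1
  v1 = a.(rec X. b.(a.X + a.0)) + a.0 :: —a→ v0, —a→ v2
  v2 = 0 :: ∅
Executing c from P (initial set {u0}):
  step 1 (c): {u1}
  ✓ P
Executing c from Q (initial set {v0}):
  step 1 (c): ∅ (Q stuck)

c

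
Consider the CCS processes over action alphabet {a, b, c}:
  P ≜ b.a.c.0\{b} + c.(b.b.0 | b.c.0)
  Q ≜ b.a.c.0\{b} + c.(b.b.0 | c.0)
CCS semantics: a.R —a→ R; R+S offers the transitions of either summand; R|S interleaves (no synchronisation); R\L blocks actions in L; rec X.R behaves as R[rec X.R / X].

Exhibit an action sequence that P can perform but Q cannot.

P's transition system — 13 states:
  s0 = b.a.c.0\{b} + c.(b.b.0 | b.c.0) has moves -b-> s1, -c-> s2
  s1 = a.c.0\{b} has moves -a-> s3
  s2 = b.b.0 | b.c.0 has moves -b-> s4, -b-> s5
  s3 = c.0\{b} has moves -c-> s6
  s4 = b.0 | b.c.0 has moves -b-> s7, -b-> s8
  s5 = b.b.0 | c.0 has moves -b-> s8, -c-> s9
  s6 = 0\{b} has moves deadlocked
  s7 = 0 | b.c.0 has moves -b-> s10
  s8 = b.0 | c.0 has moves -b-> s10, -c-> s11
  s9 = b.b.0 | 0 has moves -b-> s11
  s10 = 0 | c.0 has moves -c-> s12
  s11 = b.0 | 0 has moves -b-> s12
  s12 = 0 | 0 has moves deadlocked
Q's transition system — 10 states:
  t0 = b.a.c.0\{b} + c.(b.b.0 | c.0) has moves -b-> t1, -c-> t2
  t1 = a.c.0\{b} has moves -a-> t3
  t2 = b.b.0 | c.0 has moves -b-> t4, -c-> t5
  t3 = c.0\{b} has moves -c-> t6
  t4 = b.0 | c.0 has moves -b-> t7, -c-> t8
  t5 = b.b.0 | 0 has moves -b-> t8
  t6 = 0\{b} has moves deadlocked
  t7 = 0 | c.0 has moves -c-> t9
  t8 = b.0 | 0 has moves -b-> t9
  t9 = 0 | 0 has moves deadlocked
Executing cbbb from P (initial set {s0}):
  [1] c ⇒ {s2}
  [2] b ⇒ {s4, s5}
  [3] b ⇒ {s7, s8}
  [4] b ⇒ {s10}
  ✓ P
Executing cbbb from Q (initial set {t0}):
  [1] c ⇒ {t2}
  [2] b ⇒ {t4}
  [3] b ⇒ {t7}
  [4] b ⇒ ∅  — Q cannot continue

cbbb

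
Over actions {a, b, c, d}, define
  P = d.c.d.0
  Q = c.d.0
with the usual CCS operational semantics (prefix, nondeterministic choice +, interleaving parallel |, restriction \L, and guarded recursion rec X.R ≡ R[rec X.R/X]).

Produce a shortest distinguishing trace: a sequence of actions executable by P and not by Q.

d

LTS(P): 4 reachable states
  s0 = d.c.d.0 → --d--▸ s1
  s1 = c.d.0 → --c--▸ s2
  s2 = d.0 → --d--▸ s3
  s3 = 0 → ∅
LTS(Q): 3 reachable states
  t0 = c.d.0 → --c--▸ t1
  t1 = d.0 → --d--▸ t2
  t2 = 0 → ∅
Trace ⟨d⟩ through P, begin at {s0}:
  [1] d ⇒ {s1}
  — P admits the full trace.
Trace ⟨d⟩ through Q, begin at {t0}:
  [1] d ⇒ ∅ (Q stuck)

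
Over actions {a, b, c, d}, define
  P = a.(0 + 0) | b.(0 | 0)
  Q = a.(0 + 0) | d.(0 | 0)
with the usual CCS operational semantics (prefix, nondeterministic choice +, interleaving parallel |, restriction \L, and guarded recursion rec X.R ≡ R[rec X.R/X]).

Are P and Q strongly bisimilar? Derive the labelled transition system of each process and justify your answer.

Reachable graph of P (4 states):
  m0 = a.(0 + 0) | b.(0 | 0) → —a→ m1, —b→ m2
  m1 = (0 + 0) | b.(0 | 0) → —b→ m3
  m2 = a.(0 + 0) | (0 | 0) → —a→ m3
  m3 = (0 + 0) | (0 | 0) → deadlocked
Reachable graph of Q (4 states):
  n0 = a.(0 + 0) | d.(0 | 0) → —a→ n1, —d→ n2
  n1 = (0 + 0) | d.(0 | 0) → —d→ n3
  n2 = a.(0 + 0) | (0 | 0) → —a→ n3
  n3 = (0 + 0) | (0 | 0) → deadlocked
Bisimilarity quotient blocks:
  B0 = {m0}
  B1 = {m2, n2}
  B2 = {m3, n3}
  B3 = {m1}
  B4 = {n0}
  B5 = {n1}
m0 ∈ B0, n0 ∈ B4 → different blocks

NO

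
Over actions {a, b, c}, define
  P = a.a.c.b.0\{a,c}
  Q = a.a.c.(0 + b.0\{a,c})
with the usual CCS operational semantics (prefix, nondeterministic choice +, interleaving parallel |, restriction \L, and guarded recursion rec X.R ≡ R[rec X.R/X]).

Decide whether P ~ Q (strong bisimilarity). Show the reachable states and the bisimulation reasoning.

YES

LTS(P): 5 reachable states
  p0 = a.a.c.b.0\{a,c} ⊢ ··a··> p1
  p1 = a.c.b.0\{a,c} ⊢ ··a··> p2
  p2 = c.b.0\{a,c} ⊢ ··c··> p3
  p3 = b.0\{a,c} ⊢ ··b··> p4
  p4 = 0\{a,c} ⊢ deadlocked
LTS(Q): 5 reachable states
  q0 = a.a.c.(0 + b.0\{a,c}) ⊢ ··a··> q1
  q1 = a.c.(0 + b.0\{a,c}) ⊢ ··a··> q2
  q2 = c.(0 + b.0\{a,c}) ⊢ ··c··> q3
  q3 = 0 + b.0\{a,c} ⊢ ··b··> q4
  q4 = 0\{a,c} ⊢ deadlocked
Bisimilarity quotient blocks:
  B0 = {p0, q0}
  B1 = {p1, q1}
  B2 = {p2, q2}
  B3 = {p3, q3}
  B4 = {p4, q4}
p0 ∈ B0, q0 ∈ B0 → same block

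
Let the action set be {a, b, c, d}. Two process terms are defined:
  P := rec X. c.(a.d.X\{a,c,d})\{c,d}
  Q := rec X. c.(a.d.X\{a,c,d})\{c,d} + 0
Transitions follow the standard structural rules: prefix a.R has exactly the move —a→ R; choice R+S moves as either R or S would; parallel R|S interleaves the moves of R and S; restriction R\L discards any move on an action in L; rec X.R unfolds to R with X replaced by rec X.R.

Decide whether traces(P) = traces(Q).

traces(P) = traces(Q)

LTS(P): 3 reachable states
  s0 = rec X. c.(a.d.X\{a,c,d})\{c,d} ⊢ --c--▸ s1
  s1 = (a.d.(rec X. c.(a.d.X\{a,c,d})\{c,d})\{a,c,d})\{c,d} ⊢ --a--▸ s2
  s2 = (d.(rec X. c.(a.d.X\{a,c,d})\{c,d})\{a,c,d})\{c,d} ⊢ ·
LTS(Q): 3 reachable states
  t0 = rec X. c.(a.d.X\{a,c,d})\{c,d} + 0 ⊢ --c--▸ t1
  t1 = (a.d.(rec X. c.(a.d.X\{a,c,d})\{c,d} + 0)\{a,c,d})\{c,d} ⊢ --a--▸ t2
  t2 = (d.(rec X. c.(a.d.X\{a,c,d})\{c,d} + 0)\{a,c,d})\{c,d} ⊢ ·
Partition-refinement fixed point:
  B0 = {s0, t0}
  B1 = {s1, t1}
  B2 = {s2, t2}
s0 ∈ B0, t0 ∈ B0 → same block
Bisimilar ⇒ trace-equivalent.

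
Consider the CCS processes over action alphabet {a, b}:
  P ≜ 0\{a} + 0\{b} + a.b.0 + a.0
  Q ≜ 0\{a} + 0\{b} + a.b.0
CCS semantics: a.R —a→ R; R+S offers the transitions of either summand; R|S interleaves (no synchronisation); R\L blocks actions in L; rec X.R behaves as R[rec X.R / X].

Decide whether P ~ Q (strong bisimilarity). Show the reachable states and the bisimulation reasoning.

Reachable graph of P (3 states):
  m0 = 0\{a} + 0\{b} + a.b.0 + a.0 | -a-> m1, -a-> m2
  m1 = 0 | stopped
  m2 = b.0 | -b-> m1
Reachable graph of Q (3 states):
  n0 = 0\{a} + 0\{b} + a.b.0 | -a-> n1
  n1 = b.0 | -b-> n2
  n2 = 0 | stopped
Coarsest stable partition (strong bisimilarity classes):
  B0 = {m0}
  B1 = {m2, n1}
  B2 = {m1, n2}
  B3 = {n0}
m0 ∈ B0, n0 ∈ B3 → different blocks

not bisimilar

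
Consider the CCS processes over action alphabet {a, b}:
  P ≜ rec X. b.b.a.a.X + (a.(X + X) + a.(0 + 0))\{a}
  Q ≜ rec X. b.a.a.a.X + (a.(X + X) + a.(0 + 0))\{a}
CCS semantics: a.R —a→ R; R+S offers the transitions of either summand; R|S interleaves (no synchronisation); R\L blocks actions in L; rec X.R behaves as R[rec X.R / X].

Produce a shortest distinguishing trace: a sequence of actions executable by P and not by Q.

bb

P's transition system — 4 states:
  m0 = rec X. b.b.a.a.X + (a.(X + X) + a.(0 + 0))\{a} :: —b→ m1
  m1 = b.a.a.(rec X. b.b.a.a.X + (a.(X + X) + a.(0 + 0))\{a}) :: —b→ m2
  m2 = a.a.(rec X. b.b.a.a.X + (a.(X + X) + a.(0 + 0))\{a}) :: —a→ m3
  m3 = a.(rec X. b.b.a.a.X + (a.(X + X) + a.(0 + 0))\{a}) :: —a→ m0
Q's transition system — 4 states:
  n0 = rec X. b.a.a.a.X + (a.(X + X) + a.(0 + 0))\{a} :: —b→ n1
  n1 = a.a.a.(rec X. b.a.a.a.X + (a.(X + X) + a.(0 + 0))\{a}) :: —a→ n2
  n2 = a.a.(rec X. b.a.a.a.X + (a.(X + X) + a.(0 + 0))\{a}) :: —a→ n3
  n3 = a.(rec X. b.a.a.a.X + (a.(X + X) + a.(0 + 0))\{a}) :: —a→ n0
Executing bb from P (initial set {m0}):
  [1] b ⇒ {m1}
  [2] b ⇒ {m2}
  ✓ P
Executing bb from Q (initial set {n0}):
  [1] b ⇒ {n1}
  [2] b ⇒ ∅  — Q cannot continue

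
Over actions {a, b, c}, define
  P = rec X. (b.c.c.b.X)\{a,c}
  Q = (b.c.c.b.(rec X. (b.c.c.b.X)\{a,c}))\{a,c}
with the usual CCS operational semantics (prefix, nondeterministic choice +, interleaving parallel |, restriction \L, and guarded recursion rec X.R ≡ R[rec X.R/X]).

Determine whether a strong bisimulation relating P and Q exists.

Reachable graph of P (2 states):
  s0 = rec X. (b.c.c.b.X)\{a,c} has moves =b=> s1
  s1 = (c.c.b.(rec X. (b.c.c.b.X)\{a,c}))\{a,c} has moves ∅
Reachable graph of Q (2 states):
  t0 = (b.c.c.b.(rec X. (b.c.c.b.X)\{a,c}))\{a,c} has moves =b=> t1
  t1 = (c.c.b.(rec X. (b.c.c.b.X)\{a,c}))\{a,c} has moves ∅
Coarsest stable partition (strong bisimilarity classes):
  B0 = {s0, t0}
  B1 = {s1, t1}
s0 ∈ B0, t0 ∈ B0 → same block

bisimilar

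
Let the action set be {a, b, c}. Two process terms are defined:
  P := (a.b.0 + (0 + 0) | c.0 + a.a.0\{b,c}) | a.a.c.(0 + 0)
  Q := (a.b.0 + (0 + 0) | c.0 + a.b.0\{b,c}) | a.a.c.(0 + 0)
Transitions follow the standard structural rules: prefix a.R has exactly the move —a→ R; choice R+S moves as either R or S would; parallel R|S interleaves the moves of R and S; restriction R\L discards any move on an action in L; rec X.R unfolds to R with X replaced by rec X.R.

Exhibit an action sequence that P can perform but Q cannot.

LTS(P): 24 reachable states
  m0 = (a.b.0 + (0 + 0) | c.0 + a.a.0\{b,c}) | a.a.c.(0 + 0) :: ··a··> m1, ··a··> m2, ··a··> m3, ··c··> m4
  m1 = (a.b.0 + (0 + 0) | c.0 + a.a.0\{b,c}) | a.c.(0 + 0) :: ··a··> m5, ··a··> m6, ··a··> m7, ··c··> m8
  m2 = a.0\{b,c} | a.a.c.(0 + 0) :: ··a··> m6, ··a··> m9
  m3 = b.0 | a.a.c.(0 + 0) :: ··a··> m7, ··b··> m10
  m4 = (0 + 0) | 0 | a.a.c.(0 + 0) :: ··a··> m8
  m5 = (a.b.0 + (0 + 0) | c.0 + a.a.0\{b,c}) | c.(0 + 0) :: ··a··> m11, ··a··> m12, ··c··> m13, ··c··> m14
  m6 = a.0\{b,c} | a.c.(0 + 0) :: ··a··> m11, ··a··> m15
  m7 = b.0 | a.c.(0 + 0) :: ··a··> m12, ··b··> m16
  m8 = (0 + 0) | 0 | a.c.(0 + 0) :: ··a··> m13
  m9 = 0\{b,c} | a.a.c.(0 + 0) :: ··a··> m15
  m10 = 0 | a.a.c.(0 + 0) :: ··a··> m16
  m11 = a.0\{b,c} | c.(0 + 0) :: ··a··> m17, ··c··> m18
  m12 = b.0 | c.(0 + 0) :: ··b··> m19, ··c··> m20
  m13 = (0 + 0) | 0 | c.(0 + 0) :: ··c··> m21
  m14 = (a.b.0 + (0 + 0) | c.0 + a.a.0\{b,c}) | (0 + 0) :: ··a··> m18, ··a··> m20, ··c··> m21
  m15 = 0\{b,c} | a.c.(0 + 0) :: ··a··> m17
  m16 = 0 | a.c.(0 + 0) :: ··a··> m19
  m17 = 0\{b,c} | c.(0 + 0) :: ··c··> m22
  m18 = a.0\{b,c} | (0 + 0) :: ··a··> m22
  m19 = 0 | c.(0 + 0) :: ··c··> m23
  m20 = b.0 | (0 + 0) :: ··b··> m23
  m21 = (0 + 0) | 0 | (0 + 0) :: stopped
  m22 = 0\{b,c} | (0 + 0) :: stopped
  m23 = 0 | (0 + 0) :: stopped
LTS(Q): 24 reachable states
  n0 = (a.b.0 + (0 + 0) | c.0 + a.b.0\{b,c}) | a.a.c.(0 + 0) :: ··a··> n1, ··a··> n2, ··a··> n3, ··c··> n4
  n1 = (a.b.0 + (0 + 0) | c.0 + a.b.0\{b,c}) | a.c.(0 + 0) :: ··a··> n5, ··a··> n6, ··a··> n7, ··c··> n8
  n2 = b.0 | a.a.c.(0 + 0) :: ··a··> n6, ··b··> n9
  n3 = b.0\{b,c} | a.a.c.(0 + 0) :: ··a··> n7, ··b··> n10
  n4 = (0 + 0) | 0 | a.a.c.(0 + 0) :: ··a··> n8
  n5 = (a.b.0 + (0 + 0) | c.0 + a.b.0\{b,c}) | c.(0 + 0) :: ··a··> n11, ··a··> n12, ··c··> n13, ··c··> n14
  n6 = b.0 | a.c.(0 + 0) :: ··a··> n11, ··b··> n15
  n7 = b.0\{b,c} | a.c.(0 + 0) :: ··a··> n12, ··b··> n16
  n8 = (0 + 0) | 0 | a.c.(0 + 0) :: ··a··> n13
  n9 = 0 | a.a.c.(0 + 0) :: ··a··> n15
  n10 = 0\{b,c} | a.a.c.(0 + 0) :: ··a··> n16
  n11 = b.0 | c.(0 + 0) :: ··b··> n17, ··c··> n18
  n12 = b.0\{b,c} | c.(0 + 0) :: ··b··> n19, ··c··> n20
  n13 = (0 + 0) | 0 | c.(0 + 0) :: ··c··> n21
  n14 = (a.b.0 + (0 + 0) | c.0 + a.b.0\{b,c}) | (0 + 0) :: ··a··> n18, ··a··> n20, ··c··> n21
  n15 = 0 | a.c.(0 + 0) :: ··a··> n17
  n16 = 0\{b,c} | a.c.(0 + 0) :: ··a··> n19
  n17 = 0 | c.(0 + 0) :: ··c··> n22
  n18 = b.0 | (0 + 0) :: ··b··> n22
  n19 = 0\{b,c} | c.(0 + 0) :: ··c··> n23
  n20 = b.0\{b,c} | (0 + 0) :: ··b··> n23
  n21 = (0 + 0) | 0 | (0 + 0) :: stopped
  n22 = 0 | (0 + 0) :: stopped
  n23 = 0\{b,c} | (0 + 0) :: stopped
Trace ⟨aaaa⟩ through P, begin at {m0}:
  [1] a ⇒ {m1, m2, m3}
  [2] a ⇒ {m5, m6, m7, m9}
  [3] a ⇒ {m11, m12, m15}
  [4] a ⇒ {m17}
  — P admits the full trace.
Trace ⟨aaaa⟩ through Q, begin at {n0}:
  [1] a ⇒ {n1, n2, n3}
  [2] a ⇒ {n5, n6, n7}
  [3] a ⇒ {n11, n12}
  [4] a ⇒ ∅ (Q stuck)

aaaa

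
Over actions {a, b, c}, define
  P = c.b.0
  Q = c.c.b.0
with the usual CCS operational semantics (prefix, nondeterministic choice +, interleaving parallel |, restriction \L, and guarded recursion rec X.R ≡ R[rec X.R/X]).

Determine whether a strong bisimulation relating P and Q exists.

LTS(P): 3 reachable states
  u0 = c.b.0 | —c→ u1
  u1 = b.0 | —b→ u2
  u2 = 0 | ·
LTS(Q): 4 reachable states
  v0 = c.c.b.0 | —c→ v1
  v1 = c.b.0 | —c→ v2
  v2 = b.0 | —b→ v3
  v3 = 0 | ·
Coarsest stable partition (strong bisimilarity classes):
  B0 = {u0, v1}
  B1 = {u1, v2}
  B2 = {u2, v3}
  B3 = {v0}
u0 ∈ B0, v0 ∈ B3 → different blocks

NO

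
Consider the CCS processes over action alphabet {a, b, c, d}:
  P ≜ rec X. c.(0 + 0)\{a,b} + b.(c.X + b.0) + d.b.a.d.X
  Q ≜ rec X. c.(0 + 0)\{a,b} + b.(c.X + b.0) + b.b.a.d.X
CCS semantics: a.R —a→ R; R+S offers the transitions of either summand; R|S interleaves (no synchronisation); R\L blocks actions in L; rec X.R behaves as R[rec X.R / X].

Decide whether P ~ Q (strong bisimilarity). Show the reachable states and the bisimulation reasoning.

P ≁ Q

LTS(P): 7 reachable states
  s0 = rec X. c.(0 + 0)\{a,b} + b.(c.X + b.0) + d.b.a.d.X has moves —b→ s1, —c→ s2, —d→ s3
  s1 = c.(rec X. c.(0 + 0)\{a,b} + b.(c.X + b.0) + d.b.a.d.X) + b.0 has moves —b→ s4, —c→ s0
  s2 = (0 + 0)\{a,b} has moves (no moves)
  s3 = b.a.d.(rec X. c.(0 + 0)\{a,b} + b.(c.X + b.0) + d.b.a.d.X) has moves —b→ s5
  s4 = 0 has moves (no moves)
  s5 = a.d.(rec X. c.(0 + 0)\{a,b} + b.(c.X + b.0) + d.b.a.d.X) has moves —a→ s6
  s6 = d.(rec X. c.(0 + 0)\{a,b} + b.(c.X + b.0) + d.b.a.d.X) has moves —d→ s0
LTS(Q): 7 reachable states
  t0 = rec X. c.(0 + 0)\{a,b} + b.(c.X + b.0) + b.b.a.d.X has moves —b→ t1, —b→ t2, —c→ t3
  t1 = b.a.d.(rec X. c.(0 + 0)\{a,b} + b.(c.X + b.0) + b.b.a.d.X) has moves —b→ t4
  t2 = c.(rec X. c.(0 + 0)\{a,b} + b.(c.X + b.0) + b.b.a.d.X) + b.0 has moves —b→ t5, —c→ t0
  t3 = (0 + 0)\{a,b} has moves (no moves)
  t4 = a.d.(rec X. c.(0 + 0)\{a,b} + b.(c.X + b.0) + b.b.a.d.X) has moves —a→ t6
  t5 = 0 has moves (no moves)
  t6 = d.(rec X. c.(0 + 0)\{a,b} + b.(c.X + b.0) + b.b.a.d.X) has moves —d→ t0
Partition-refinement fixed point:
  B0 = {s0}
  B1 = {s3}
  B2 = {s5}
  B3 = {s6}
  B4 = {s2, s4, t3, t5}
  B5 = {s1}
  B6 = {t0}
  B7 = {t2}
  B8 = {t1}
  B9 = {t4}
  B10 = {t6}
s0 ∈ B0, t0 ∈ B6 → different blocks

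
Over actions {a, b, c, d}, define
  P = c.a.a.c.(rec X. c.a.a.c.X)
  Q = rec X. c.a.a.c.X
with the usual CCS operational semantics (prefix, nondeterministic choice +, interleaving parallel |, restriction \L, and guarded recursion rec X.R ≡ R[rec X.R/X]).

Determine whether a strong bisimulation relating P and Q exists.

P's transition system — 5 states:
  p0 = c.a.a.c.(rec X. c.a.a.c.X) :: -c-> p1
  p1 = a.a.c.(rec X. c.a.a.c.X) :: -a-> p2
  p2 = a.c.(rec X. c.a.a.c.X) :: -a-> p3
  p3 = c.(rec X. c.a.a.c.X) :: -c-> p4
  p4 = rec X. c.a.a.c.X :: -c-> p1
Q's transition system — 4 states:
  q0 = rec X. c.a.a.c.X :: -c-> q1
  q1 = a.a.c.(rec X. c.a.a.c.X) :: -a-> q2
  q2 = a.c.(rec X. c.a.a.c.X) :: -a-> q3
  q3 = c.(rec X. c.a.a.c.X) :: -c-> q0
Partition-refinement fixed point:
  B0 = {p0, p4, q0}
  B1 = {p1, q1}
  B2 = {p2, q2}
  B3 = {p3, q3}
p0 ∈ B0, q0 ∈ B0 → same block

YES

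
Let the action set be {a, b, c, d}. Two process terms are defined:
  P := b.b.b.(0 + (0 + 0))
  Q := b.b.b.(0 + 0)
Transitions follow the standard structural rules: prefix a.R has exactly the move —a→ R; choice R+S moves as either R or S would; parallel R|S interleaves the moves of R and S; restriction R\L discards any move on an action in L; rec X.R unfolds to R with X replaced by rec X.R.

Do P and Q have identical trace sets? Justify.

LTS(P): 4 reachable states
  u0 = b.b.b.(0 + (0 + 0)) :: ··b··> u1
  u1 = b.b.(0 + (0 + 0)) :: ··b··> u2
  u2 = b.(0 + (0 + 0)) :: ··b··> u3
  u3 = 0 + (0 + 0) :: deadlocked
LTS(Q): 4 reachable states
  v0 = b.b.b.(0 + 0) :: ··b··> v1
  v1 = b.b.(0 + 0) :: ··b··> v2
  v2 = b.(0 + 0) :: ··b··> v3
  v3 = 0 + 0 :: deadlocked
Bisimilarity quotient blocks:
  B0 = {u0, v0}
  B1 = {u1, v1}
  B2 = {u2, v2}
  B3 = {u3, v3}
u0 ∈ B0, v0 ∈ B0 → same block
Bisimilar ⇒ trace-equivalent.

traces(P) = traces(Q)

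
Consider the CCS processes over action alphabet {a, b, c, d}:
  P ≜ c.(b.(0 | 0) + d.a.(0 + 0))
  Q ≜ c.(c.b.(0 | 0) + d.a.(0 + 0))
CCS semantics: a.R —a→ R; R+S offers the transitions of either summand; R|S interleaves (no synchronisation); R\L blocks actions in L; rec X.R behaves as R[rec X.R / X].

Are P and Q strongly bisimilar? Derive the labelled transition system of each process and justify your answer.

NO

LTS(P): 5 reachable states
  m0 = c.(b.(0 | 0) + d.a.(0 + 0)) ⊢ --c--▸ m1
  m1 = b.(0 | 0) + d.a.(0 + 0) ⊢ --b--▸ m2, --d--▸ m3
  m2 = 0 | 0 ⊢ ∅
  m3 = a.(0 + 0) ⊢ --a--▸ m4
  m4 = 0 + 0 ⊢ ∅
LTS(Q): 6 reachable states
  n0 = c.(c.b.(0 | 0) + d.a.(0 + 0)) ⊢ --c--▸ n1
  n1 = c.b.(0 | 0) + d.a.(0 + 0) ⊢ --c--▸ n2, --d--▸ n3
  n2 = b.(0 | 0) ⊢ --b--▸ n4
  n3 = a.(0 + 0) ⊢ --a--▸ n5
  n4 = 0 | 0 ⊢ ∅
  n5 = 0 + 0 ⊢ ∅
Bisimilarity quotient blocks:
  B0 = {m0}
  B1 = {m1}
  B2 = {m3, n3}
  B3 = {m2, m4, n4, n5}
  B4 = {n0}
  B5 = {n1}
  B6 = {n2}
m0 ∈ B0, n0 ∈ B4 → different blocks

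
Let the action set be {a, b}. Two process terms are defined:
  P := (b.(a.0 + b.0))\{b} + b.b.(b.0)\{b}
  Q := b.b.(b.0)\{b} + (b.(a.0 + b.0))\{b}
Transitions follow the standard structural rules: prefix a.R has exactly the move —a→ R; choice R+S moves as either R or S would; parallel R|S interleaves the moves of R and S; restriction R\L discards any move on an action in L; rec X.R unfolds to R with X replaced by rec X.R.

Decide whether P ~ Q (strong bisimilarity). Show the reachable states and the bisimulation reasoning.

P's transition system — 3 states:
  s0 = (b.(a.0 + b.0))\{b} + b.b.(b.0)\{b} has moves —b→ s1
  s1 = b.(b.0)\{b} has moves —b→ s2
  s2 = (b.0)\{b} has moves stopped
Q's transition system — 3 states:
  t0 = b.b.(b.0)\{b} + (b.(a.0 + b.0))\{b} has moves —b→ t1
  t1 = b.(b.0)\{b} has moves —b→ t2
  t2 = (b.0)\{b} has moves stopped
Partition-refinement fixed point:
  B0 = {s0, t0}
  B1 = {s1, t1}
  B2 = {s2, t2}
s0 ∈ B0, t0 ∈ B0 → same block

P ~ Q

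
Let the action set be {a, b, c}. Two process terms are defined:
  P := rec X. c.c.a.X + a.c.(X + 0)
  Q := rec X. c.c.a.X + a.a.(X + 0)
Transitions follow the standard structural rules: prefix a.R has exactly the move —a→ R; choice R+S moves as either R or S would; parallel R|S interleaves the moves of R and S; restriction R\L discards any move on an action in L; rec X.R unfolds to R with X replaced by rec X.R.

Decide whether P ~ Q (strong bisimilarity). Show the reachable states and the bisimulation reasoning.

not bisimilar

LTS(P): 5 reachable states
  m0 = rec X. c.c.a.X + a.c.(X + 0) has moves --a--▸ m1, --c--▸ m2
  m1 = c.((rec X. c.c.a.X + a.c.(X + 0)) + 0) has moves --c--▸ m3
  m2 = c.a.(rec X. c.c.a.X + a.c.(X + 0)) has moves --c--▸ m4
  m3 = (rec X. c.c.a.X + a.c.(X + 0)) + 0 has moves --a--▸ m1, --c--▸ m2
  m4 = a.(rec X. c.c.a.X + a.c.(X + 0)) has moves --a--▸ m0
LTS(Q): 5 reachable states
  n0 = rec X. c.c.a.X + a.a.(X + 0) has moves --a--▸ n1, --c--▸ n2
  n1 = a.((rec X. c.c.a.X + a.a.(X + 0)) + 0) has moves --a--▸ n3
  n2 = c.a.(rec X. c.c.a.X + a.a.(X + 0)) has moves --c--▸ n4
  n3 = (rec X. c.c.a.X + a.a.(X + 0)) + 0 has moves --a--▸ n1, --c--▸ n2
  n4 = a.(rec X. c.c.a.X + a.a.(X + 0)) has moves --a--▸ n0
Bisimilarity quotient blocks:
  B0 = {m0, m3}
  B1 = {m2}
  B2 = {m4}
  B3 = {m1}
  B4 = {n0, n3}
  B5 = {n1, n4}
  B6 = {n2}
m0 ∈ B0, n0 ∈ B4 → different blocks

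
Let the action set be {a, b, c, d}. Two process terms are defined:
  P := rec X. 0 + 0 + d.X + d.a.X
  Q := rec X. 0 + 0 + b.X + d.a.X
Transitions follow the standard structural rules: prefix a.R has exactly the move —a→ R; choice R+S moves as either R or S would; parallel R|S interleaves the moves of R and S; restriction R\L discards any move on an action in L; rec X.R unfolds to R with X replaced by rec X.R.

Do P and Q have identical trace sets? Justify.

NO — witness ⟨dd⟩

P's transition system — 2 states:
  s0 = rec X. 0 + 0 + d.X + d.a.X → —d→ s0, —d→ s1
  s1 = a.(rec X. 0 + 0 + d.X + d.a.X) → —a→ s0
Q's transition system — 2 states:
  t0 = rec X. 0 + 0 + b.X + d.a.X → —b→ t0, —d→ t1
  t1 = a.(rec X. 0 + 0 + b.X + d.a.X) → —a→ t0
Executing dd from P (initial set {s0}):
  [1] d ⇒ {s0, s1}
  [2] d ⇒ {s0, s1}
  P completes σ.
Executing dd from Q (initial set {t0}):
  [1] d ⇒ {t1}
  [2] d ⇒ ∅  — Q cannot continue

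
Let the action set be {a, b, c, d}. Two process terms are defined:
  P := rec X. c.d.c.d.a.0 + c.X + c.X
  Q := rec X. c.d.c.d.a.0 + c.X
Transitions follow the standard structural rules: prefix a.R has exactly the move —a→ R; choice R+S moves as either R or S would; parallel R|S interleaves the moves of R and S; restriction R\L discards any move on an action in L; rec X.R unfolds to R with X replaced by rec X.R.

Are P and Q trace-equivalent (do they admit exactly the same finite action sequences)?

YES

P's transition system — 6 states:
  u0 = rec X. c.d.c.d.a.0 + c.X + c.X has moves —c→ u0, —c→ u1
  u1 = d.c.d.a.0 has moves —d→ u2
  u2 = c.d.a.0 has moves —c→ u3
  u3 = d.a.0 has moves —d→ u4
  u4 = a.0 has moves —a→ u5
  u5 = 0 has moves ∅
Q's transition system — 6 states:
  v0 = rec X. c.d.c.d.a.0 + c.X has moves —c→ v0, —c→ v1
  v1 = d.c.d.a.0 has moves —d→ v2
  v2 = c.d.a.0 has moves —c→ v3
  v3 = d.a.0 has moves —d→ v4
  v4 = a.0 has moves —a→ v5
  v5 = 0 has moves ∅
Partition-refinement fixed point:
  B0 = {u0, v0}
  B1 = {u1, v1}
  B2 = {u2, v2}
  B3 = {u3, v3}
  B4 = {u4, v4}
  B5 = {u5, v5}
u0 ∈ B0, v0 ∈ B0 → same block
Bisimilar ⇒ trace-equivalent.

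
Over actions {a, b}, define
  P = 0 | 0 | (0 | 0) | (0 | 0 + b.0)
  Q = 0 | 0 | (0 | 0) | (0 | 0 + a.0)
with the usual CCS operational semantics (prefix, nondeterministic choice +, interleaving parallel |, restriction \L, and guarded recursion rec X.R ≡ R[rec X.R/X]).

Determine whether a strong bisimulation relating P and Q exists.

Reachable graph of P (2 states):
  s0 = 0 | 0 | (0 | 0) | (0 | 0 + b.0) → =b=> s1
  s1 = 0 | 0 | (0 | 0) | 0 → ∅
Reachable graph of Q (2 states):
  t0 = 0 | 0 | (0 | 0) | (0 | 0 + a.0) → =a=> t1
  t1 = 0 | 0 | (0 | 0) | 0 → ∅
Coarsest stable partition (strong bisimilarity classes):
  B0 = {s0}
  B1 = {s1, t1}
  B2 = {t0}
s0 ∈ B0, t0 ∈ B2 → different blocks

P ≁ Q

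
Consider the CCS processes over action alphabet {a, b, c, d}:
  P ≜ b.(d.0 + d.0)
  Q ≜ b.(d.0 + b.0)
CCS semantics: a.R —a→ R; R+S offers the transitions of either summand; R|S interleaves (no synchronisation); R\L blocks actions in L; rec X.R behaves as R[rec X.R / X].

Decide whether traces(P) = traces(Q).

NO — witness ⟨bb⟩

P's transition system — 3 states:
  u0 = b.(d.0 + d.0) :: ··b··> u1
  u1 = d.0 + d.0 :: ··d··> u2
  u2 = 0 :: ∅
Q's transition system — 3 states:
  v0 = b.(d.0 + b.0) :: ··b··> v1
  v1 = d.0 + b.0 :: ··b··> v2, ··d··> v2
  v2 = 0 :: ∅
Executing bb from Q (initial set {v0}):
  after b @ step 1: {v1}
  after b @ step 2: {v2}
  ✓ Q
Executing bb from P (initial set {u0}):
  after b @ step 1: {u1}
  after b @ step 2: no successor for P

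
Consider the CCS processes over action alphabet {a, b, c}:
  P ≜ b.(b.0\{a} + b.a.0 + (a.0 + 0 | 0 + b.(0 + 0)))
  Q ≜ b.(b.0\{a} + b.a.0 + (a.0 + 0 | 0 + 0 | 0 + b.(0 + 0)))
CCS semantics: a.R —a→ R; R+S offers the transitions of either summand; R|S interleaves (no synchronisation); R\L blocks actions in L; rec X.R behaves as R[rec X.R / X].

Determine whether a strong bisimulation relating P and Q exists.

YES

LTS(P): 6 reachable states
  s0 = b.(b.0\{a} + b.a.0 + (a.0 + 0 | 0 + b.(0 + 0))) → —b→ s1
  s1 = b.0\{a} + b.a.0 + (a.0 + 0 | 0 + b.(0 + 0)) → —a→ s2, —b→ s3, —b→ s4, —b→ s5
  s2 = 0 → (no moves)
  s3 = 0 + 0 → (no moves)
  s4 = 0\{a} → (no moves)
  s5 = a.0 → —a→ s2
LTS(Q): 6 reachable states
  t0 = b.(b.0\{a} + b.a.0 + (a.0 + 0 | 0 + 0 | 0 + b.(0 + 0))) → —b→ t1
  t1 = b.0\{a} + b.a.0 + (a.0 + 0 | 0 + 0 | 0 + b.(0 + 0)) → —a→ t2, —b→ t3, —b→ t4, —b→ t5
  t2 = 0 → (no moves)
  t3 = 0 + 0 → (no moves)
  t4 = 0\{a} → (no moves)
  t5 = a.0 → —a→ t2
Partition-refinement fixed point:
  B0 = {s0, t0}
  B1 = {s1, t1}
  B2 = {s2, s3, s4, t2, t3, t4}
  B3 = {s5, t5}
s0 ∈ B0, t0 ∈ B0 → same block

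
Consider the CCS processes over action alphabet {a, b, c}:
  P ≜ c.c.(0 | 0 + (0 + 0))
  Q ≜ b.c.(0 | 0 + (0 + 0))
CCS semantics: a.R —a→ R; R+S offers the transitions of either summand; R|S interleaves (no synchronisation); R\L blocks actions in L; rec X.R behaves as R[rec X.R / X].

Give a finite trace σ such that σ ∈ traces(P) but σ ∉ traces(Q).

P's transition system — 3 states:
  p0 = c.c.(0 | 0 + (0 + 0)) ⊢ ··c··> p1
  p1 = c.(0 | 0 + (0 + 0)) ⊢ ··c··> p2
  p2 = 0 | 0 + (0 + 0) ⊢ ·
Q's transition system — 3 states:
  q0 = b.c.(0 | 0 + (0 + 0)) ⊢ ··b··> q1
  q1 = c.(0 | 0 + (0 + 0)) ⊢ ··c··> q2
  q2 = 0 | 0 + (0 + 0) ⊢ ·
Trace ⟨c⟩ through P, begin at {p0}:
  step 1 (c): {p1}
  ✓ P
Trace ⟨c⟩ through Q, begin at {q0}:
  step 1 (c): ∅  — Q cannot continue

c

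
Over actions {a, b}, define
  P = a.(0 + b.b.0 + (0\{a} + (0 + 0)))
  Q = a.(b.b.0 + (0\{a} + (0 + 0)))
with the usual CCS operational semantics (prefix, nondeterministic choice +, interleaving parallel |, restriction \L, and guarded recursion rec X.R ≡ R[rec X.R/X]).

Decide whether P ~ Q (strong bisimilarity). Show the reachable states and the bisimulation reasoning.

YES

Reachable graph of P (4 states):
  m0 = a.(0 + b.b.0 + (0\{a} + (0 + 0))) :: —a→ m1
  m1 = 0 + b.b.0 + (0\{a} + (0 + 0)) :: —b→ m2
  m2 = b.0 :: —b→ m3
  m3 = 0 :: ·
Reachable graph of Q (4 states):
  n0 = a.(b.b.0 + (0\{a} + (0 + 0))) :: —a→ n1
  n1 = b.b.0 + (0\{a} + (0 + 0)) :: —b→ n2
  n2 = b.0 :: —b→ n3
  n3 = 0 :: ·
Bisimilarity quotient blocks:
  B0 = {m0, n0}
  B1 = {m1, n1}
  B2 = {m2, n2}
  B3 = {m3, n3}
m0 ∈ B0, n0 ∈ B0 → same block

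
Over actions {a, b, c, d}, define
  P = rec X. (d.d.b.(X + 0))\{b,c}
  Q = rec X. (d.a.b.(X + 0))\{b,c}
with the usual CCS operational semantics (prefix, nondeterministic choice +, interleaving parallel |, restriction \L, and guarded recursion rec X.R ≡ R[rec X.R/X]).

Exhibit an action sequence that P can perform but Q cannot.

dd

P's transition system — 3 states:
  m0 = rec X. (d.d.b.(X + 0))\{b,c} has moves =d=> m1
  m1 = (d.b.((rec X. (d.d.b.(X + 0))\{b,c}) + 0))\{b,c} has moves =d=> m2
  m2 = (b.((rec X. (d.d.b.(X + 0))\{b,c}) + 0))\{b,c} has moves deadlocked
Q's transition system — 3 states:
  n0 = rec X. (d.a.b.(X + 0))\{b,c} has moves =d=> n1
  n1 = (a.b.((rec X. (d.a.b.(X + 0))\{b,c}) + 0))\{b,c} has moves =a=> n2
  n2 = (b.((rec X. (d.a.b.(X + 0))\{b,c}) + 0))\{b,c} has moves deadlocked
Executing dd from P (initial set {m0}):
  step 1 (d): {m1}
  step 2 (d): {m2}
  — P admits the full trace.
Executing dd from Q (initial set {n0}):
  step 1 (d): {n1}
  step 2 (d): no successor for Q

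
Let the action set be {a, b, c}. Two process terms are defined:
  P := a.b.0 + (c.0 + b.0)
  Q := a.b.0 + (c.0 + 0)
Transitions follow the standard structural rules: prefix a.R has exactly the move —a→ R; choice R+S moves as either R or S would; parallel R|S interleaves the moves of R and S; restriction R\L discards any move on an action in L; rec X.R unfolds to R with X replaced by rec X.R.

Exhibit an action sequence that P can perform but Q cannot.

b

Reachable graph of P (3 states):
  p0 = a.b.0 + (c.0 + b.0) :: =a=> p1, =b=> p2, =c=> p2
  p1 = b.0 :: =b=> p2
  p2 = 0 :: ·
Reachable graph of Q (3 states):
  q0 = a.b.0 + (c.0 + 0) :: =a=> q1, =c=> q2
  q1 = b.0 :: =b=> q2
  q2 = 0 :: ·
Run σ = ⟨b⟩ on P: start {p0}
  [1] b ⇒ {p2}
  P completes σ.
Run σ = ⟨b⟩ on Q: start {q0}
  [1] b ⇒ no successor for Q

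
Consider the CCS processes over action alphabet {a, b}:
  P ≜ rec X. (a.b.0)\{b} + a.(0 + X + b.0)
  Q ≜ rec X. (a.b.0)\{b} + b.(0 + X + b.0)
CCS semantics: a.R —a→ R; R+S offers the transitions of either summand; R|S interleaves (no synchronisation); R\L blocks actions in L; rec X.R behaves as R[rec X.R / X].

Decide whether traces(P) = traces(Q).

NO — witness ⟨aa⟩

P's transition system — 4 states:
  u0 = rec X. (a.b.0)\{b} + a.(0 + X + b.0) has moves =a=> u1, =a=> u2
  u1 = (b.0)\{b} has moves stopped
  u2 = 0 + (rec X. (a.b.0)\{b} + a.(0 + X + b.0)) + b.0 has moves =a=> u1, =a=> u2, =b=> u3
  u3 = 0 has moves stopped
Q's transition system — 4 states:
  v0 = rec X. (a.b.0)\{b} + b.(0 + X + b.0) has moves =a=> v1, =b=> v2
  v1 = (b.0)\{b} has moves stopped
  v2 = 0 + (rec X. (a.b.0)\{b} + b.(0 + X + b.0)) + b.0 has moves =a=> v1, =b=> v2, =b=> v3
  v3 = 0 has moves stopped
Executing aa from P (initial set {u0}):
  [1] a ⇒ {u1, u2}
  [2] a ⇒ {u1, u2}
  P completes σ.
Executing aa from Q (initial set {v0}):
  [1] a ⇒ {v1}
  [2] a ⇒ ∅  — Q cannot continue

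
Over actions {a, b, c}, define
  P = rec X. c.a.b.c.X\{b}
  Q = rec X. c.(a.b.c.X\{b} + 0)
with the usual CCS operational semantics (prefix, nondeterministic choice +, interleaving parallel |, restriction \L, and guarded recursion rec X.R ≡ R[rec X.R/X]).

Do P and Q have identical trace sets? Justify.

trace-equivalent

Reachable graph of P (7 states):
  u0 = rec X. c.a.b.c.X\{b} | ··c··> u1
  u1 = a.b.c.(rec X. c.a.b.c.X\{b})\{b} | ··a··> u2
  u2 = b.c.(rec X. c.a.b.c.X\{b})\{b} | ··b··> u3
  u3 = c.(rec X. c.a.b.c.X\{b})\{b} | ··c··> u4
  u4 = (rec X. c.a.b.c.X\{b})\{b} | ··c··> u5
  u5 = (a.b.c.(rec X. c.a.b.c.X\{b})\{b})\{b} | ··a··> u6
  u6 = (b.c.(rec X. c.a.b.c.X\{b})\{b})\{b} | (no moves)
Reachable graph of Q (7 states):
  v0 = rec X. c.(a.b.c.X\{b} + 0) | ··c··> v1
  v1 = a.b.c.(rec X. c.(a.b.c.X\{b} + 0))\{b} + 0 | ··a··> v2
  v2 = b.c.(rec X. c.(a.b.c.X\{b} + 0))\{b} | ··b··> v3
  v3 = c.(rec X. c.(a.b.c.X\{b} + 0))\{b} | ··c··> v4
  v4 = (rec X. c.(a.b.c.X\{b} + 0))\{b} | ··c··> v5
  v5 = (a.b.c.(rec X. c.(a.b.c.X\{b} + 0))\{b} + 0)\{b} | ··a··> v6
  v6 = (b.c.(rec X. c.(a.b.c.X\{b} + 0))\{b})\{b} | (no moves)
Partition-refinement fixed point:
  B0 = {u0, v0}
  B1 = {u1, v1}
  B2 = {u2, v2}
  B3 = {u3, v3}
  B4 = {u4, v4}
  B5 = {u5, v5}
  B6 = {u6, v6}
u0 ∈ B0, v0 ∈ B0 → same block
Bisimilar ⇒ trace-equivalent.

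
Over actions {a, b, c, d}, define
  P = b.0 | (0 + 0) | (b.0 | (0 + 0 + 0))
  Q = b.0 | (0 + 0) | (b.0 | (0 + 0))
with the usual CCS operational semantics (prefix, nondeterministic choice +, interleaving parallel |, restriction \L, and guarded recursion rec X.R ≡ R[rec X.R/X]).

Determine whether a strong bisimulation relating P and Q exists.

bisimilar

Reachable graph of P (4 states):
  s0 = b.0 | (0 + 0) | (b.0 | (0 + 0 + 0)) → =b=> s1, =b=> s2
  s1 = 0 | (0 + 0) | (b.0 | (0 + 0 + 0)) → =b=> s3
  s2 = b.0 | (0 + 0) | (0 | (0 + 0 + 0)) → =b=> s3
  s3 = 0 | (0 + 0) | (0 | (0 + 0 + 0)) → deadlocked
Reachable graph of Q (4 states):
  t0 = b.0 | (0 + 0) | (b.0 | (0 + 0)) → =b=> t1, =b=> t2
  t1 = 0 | (0 + 0) | (b.0 | (0 + 0)) → =b=> t3
  t2 = b.0 | (0 + 0) | (0 | (0 + 0)) → =b=> t3
  t3 = 0 | (0 + 0) | (0 | (0 + 0)) → deadlocked
Partition-refinement fixed point:
  B0 = {s0, t0}
  B1 = {s1, s2, t1, t2}
  B2 = {s3, t3}
s0 ∈ B0, t0 ∈ B0 → same block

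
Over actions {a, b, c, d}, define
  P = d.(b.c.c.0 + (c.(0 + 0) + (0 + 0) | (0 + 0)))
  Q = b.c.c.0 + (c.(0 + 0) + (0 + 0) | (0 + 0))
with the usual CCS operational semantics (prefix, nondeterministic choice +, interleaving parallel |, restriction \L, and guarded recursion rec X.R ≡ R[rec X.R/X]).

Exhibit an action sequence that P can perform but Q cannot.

LTS(P): 6 reachable states
  s0 = d.(b.c.c.0 + (c.(0 + 0) + (0 + 0) | (0 + 0))) has moves --d--▸ s1
  s1 = b.c.c.0 + (c.(0 + 0) + (0 + 0) | (0 + 0)) has moves --b--▸ s2, --c--▸ s3
  s2 = c.c.0 has moves --c--▸ s4
  s3 = 0 + 0 has moves stopped
  s4 = c.0 has moves --c--▸ s5
  s5 = 0 has moves stopped
LTS(Q): 5 reachable states
  t0 = b.c.c.0 + (c.(0 + 0) + (0 + 0) | (0 + 0)) has moves --b--▸ t1, --c--▸ t2
  t1 = c.c.0 has moves --c--▸ t3
  t2 = 0 + 0 has moves stopped
  t3 = c.0 has moves --c--▸ t4
  t4 = 0 has moves stopped
Trace ⟨d⟩ through P, begin at {s0}:
  [1] d ⇒ {s1}
  ✓ P
Trace ⟨d⟩ through Q, begin at {t0}:
  [1] d ⇒ ∅ (Q stuck)

d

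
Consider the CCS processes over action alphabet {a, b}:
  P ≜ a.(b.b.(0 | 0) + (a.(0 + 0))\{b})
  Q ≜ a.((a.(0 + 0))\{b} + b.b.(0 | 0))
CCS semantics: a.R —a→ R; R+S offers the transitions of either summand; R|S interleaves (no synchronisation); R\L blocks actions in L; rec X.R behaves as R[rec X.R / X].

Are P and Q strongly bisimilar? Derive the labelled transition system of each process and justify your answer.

Reachable graph of P (5 states):
  u0 = a.(b.b.(0 | 0) + (a.(0 + 0))\{b}) has moves =a=> u1
  u1 = b.b.(0 | 0) + (a.(0 + 0))\{b} has moves =a=> u2, =b=> u3
  u2 = (0 + 0)\{b} has moves ·
  u3 = b.(0 | 0) has moves =b=> u4
  u4 = 0 | 0 has moves ·
Reachable graph of Q (5 states):
  v0 = a.((a.(0 + 0))\{b} + b.b.(0 | 0)) has moves =a=> v1
  v1 = (a.(0 + 0))\{b} + b.b.(0 | 0) has moves =a=> v2, =b=> v3
  v2 = (0 + 0)\{b} has moves ·
  v3 = b.(0 | 0) has moves =b=> v4
  v4 = 0 | 0 has moves ·
Partition-refinement fixed point:
  B0 = {u0, v0}
  B1 = {u1, v1}
  B2 = {u3, v3}
  B3 = {u2, u4, v2, v4}
u0 ∈ B0, v0 ∈ B0 → same block

YES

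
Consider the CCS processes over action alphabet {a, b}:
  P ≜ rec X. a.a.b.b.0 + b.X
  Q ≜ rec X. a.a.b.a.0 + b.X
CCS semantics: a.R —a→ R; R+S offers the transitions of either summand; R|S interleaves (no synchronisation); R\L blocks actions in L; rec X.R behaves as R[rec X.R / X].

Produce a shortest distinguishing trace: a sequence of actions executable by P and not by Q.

P's transition system — 5 states:
  s0 = rec X. a.a.b.b.0 + b.X :: -a-> s1, -b-> s0
  s1 = a.b.b.0 :: -a-> s2
  s2 = b.b.0 :: -b-> s3
  s3 = b.0 :: -b-> s4
  s4 = 0 :: deadlocked
Q's transition system — 5 states:
  t0 = rec X. a.a.b.a.0 + b.X :: -a-> t1, -b-> t0
  t1 = a.b.a.0 :: -a-> t2
  t2 = b.a.0 :: -b-> t3
  t3 = a.0 :: -a-> t4
  t4 = 0 :: deadlocked
Trace ⟨aabb⟩ through P, begin at {s0}:
  after a @ step 1: {s1}
  after a @ step 2: {s2}
  after b @ step 3: {s3}
  after b @ step 4: {s4}
  — P admits the full trace.
Trace ⟨aabb⟩ through Q, begin at {t0}:
  after a @ step 1: {t1}
  after a @ step 2: {t2}
  after b @ step 3: {t3}
  after b @ step 4: ∅ (Q stuck)

aabb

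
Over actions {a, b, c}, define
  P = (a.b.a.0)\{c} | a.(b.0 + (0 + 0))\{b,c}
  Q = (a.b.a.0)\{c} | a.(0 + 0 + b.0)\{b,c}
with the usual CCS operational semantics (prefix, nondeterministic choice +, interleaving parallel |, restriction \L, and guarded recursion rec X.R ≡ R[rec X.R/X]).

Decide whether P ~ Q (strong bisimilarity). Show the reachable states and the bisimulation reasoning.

LTS(P): 8 reachable states
  p0 = (a.b.a.0)\{c} | a.(b.0 + (0 + 0))\{b,c} | ··a··> p1, ··a··> p2
  p1 = (a.b.a.0)\{c} | (b.0 + (0 + 0))\{b,c} | ··a··> p3
  p2 = (b.a.0)\{c} | a.(b.0 + (0 + 0))\{b,c} | ··a··> p3, ··b··> p4
  p3 = (b.a.0)\{c} | (b.0 + (0 + 0))\{b,c} | ··b··> p5
  p4 = (a.0)\{c} | a.(b.0 + (0 + 0))\{b,c} | ··a··> p5, ··a··> p6
  p5 = (a.0)\{c} | (b.0 + (0 + 0))\{b,c} | ··a··> p7
  p6 = 0\{c} | a.(b.0 + (0 + 0))\{b,c} | ··a··> p7
  p7 = 0\{c} | (b.0 + (0 + 0))\{b,c} | stopped
LTS(Q): 8 reachable states
  q0 = (a.b.a.0)\{c} | a.(0 + 0 + b.0)\{b,c} | ··a··> q1, ··a··> q2
  q1 = (a.b.a.0)\{c} | (0 + 0 + b.0)\{b,c} | ··a··> q3
  q2 = (b.a.0)\{c} | a.(0 + 0 + b.0)\{b,c} | ··a··> q3, ··b··> q4
  q3 = (b.a.0)\{c} | (0 + 0 + b.0)\{b,c} | ··b··> q5
  q4 = (a.0)\{c} | a.(0 + 0 + b.0)\{b,c} | ··a··> q5, ··a··> q6
  q5 = (a.0)\{c} | (0 + 0 + b.0)\{b,c} | ··a··> q7
  q6 = 0\{c} | a.(0 + 0 + b.0)\{b,c} | ··a··> q7
  q7 = 0\{c} | (0 + 0 + b.0)\{b,c} | stopped
Bisimilarity quotient blocks:
  B0 = {p0, q0}
  B1 = {p1, q1}
  B2 = {p3, q3}
  B3 = {p5, p6, q5, q6}
  B4 = {p7, q7}
  B5 = {p2, q2}
  B6 = {p4, q4}
p0 ∈ B0, q0 ∈ B0 → same block

P ~ Q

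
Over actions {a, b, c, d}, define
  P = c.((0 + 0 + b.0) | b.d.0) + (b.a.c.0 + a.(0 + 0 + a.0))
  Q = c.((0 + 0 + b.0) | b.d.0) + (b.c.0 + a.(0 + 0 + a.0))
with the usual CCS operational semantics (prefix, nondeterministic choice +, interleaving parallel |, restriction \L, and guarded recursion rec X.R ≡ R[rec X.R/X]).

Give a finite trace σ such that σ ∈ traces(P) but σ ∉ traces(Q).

P's transition system — 11 states:
  u0 = c.((0 + 0 + b.0) | b.d.0) + (b.a.c.0 + a.(0 + 0 + a.0)) → --a--▸ u1, --b--▸ u2, --c--▸ u3
  u1 = 0 + 0 + a.0 → --a--▸ u4
  u2 = a.c.0 → --a--▸ u5
  u3 = (0 + 0 + b.0) | b.d.0 → --b--▸ u6, --b--▸ u7
  u4 = 0 → stopped
  u5 = c.0 → --c--▸ u4
  u6 = (0 + 0 + b.0) | d.0 → --b--▸ u8, --d--▸ u9
  u7 = 0 | b.d.0 → --b--▸ u8
  u8 = 0 | d.0 → --d--▸ u10
  u9 = (0 + 0 + b.0) | 0 → --b--▸ u10
  u10 = 0 | 0 → stopped
Q's transition system — 10 states:
  v0 = c.((0 + 0 + b.0) | b.d.0) + (b.c.0 + a.(0 + 0 + a.0)) → --a--▸ v1, --b--▸ v2, --c--▸ v3
  v1 = 0 + 0 + a.0 → --a--▸ v4
  v2 = c.0 → --c--▸ v4
  v3 = (0 + 0 + b.0) | b.d.0 → --b--▸ v5, --b--▸ v6
  v4 = 0 → stopped
  v5 = (0 + 0 + b.0) | d.0 → --b--▸ v7, --d--▸ v8
  v6 = 0 | b.d.0 → --b--▸ v7
  v7 = 0 | d.0 → --d--▸ v9
  v8 = (0 + 0 + b.0) | 0 → --b--▸ v9
  v9 = 0 | 0 → stopped
Executing ba from P (initial set {u0}):
  after b @ step 1: {u2}
  after a @ step 2: {u5}
  — P admits the full trace.
Executing ba from Q (initial set {v0}):
  after b @ step 1: {v2}
  after a @ step 2: no successor for Q

ba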